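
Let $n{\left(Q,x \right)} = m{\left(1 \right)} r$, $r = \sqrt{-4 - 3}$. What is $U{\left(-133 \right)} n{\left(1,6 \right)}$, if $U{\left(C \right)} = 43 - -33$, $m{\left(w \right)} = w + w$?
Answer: $152 i \sqrt{7} \approx 402.15 i$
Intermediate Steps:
$m{\left(w \right)} = 2 w$
$r = i \sqrt{7}$ ($r = \sqrt{-7} = i \sqrt{7} \approx 2.6458 i$)
$U{\left(C \right)} = 76$ ($U{\left(C \right)} = 43 + 33 = 76$)
$n{\left(Q,x \right)} = 2 i \sqrt{7}$ ($n{\left(Q,x \right)} = 2 \cdot 1 i \sqrt{7} = 2 i \sqrt{7}$)
$U{\left(-133 \right)} n{\left(1,6 \right)} = 76 \cdot 2 i \sqrt{7} = 152 i \sqrt{7}$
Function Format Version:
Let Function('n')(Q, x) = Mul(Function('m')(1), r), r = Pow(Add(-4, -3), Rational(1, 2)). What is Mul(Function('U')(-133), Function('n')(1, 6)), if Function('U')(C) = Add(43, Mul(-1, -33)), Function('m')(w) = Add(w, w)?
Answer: Mul(152, I, Pow(7, Rational(1, 2))) ≈ Mul(402.15, I)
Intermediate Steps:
Function('m')(w) = Mul(2, w)
r = Mul(I, Pow(7, Rational(1, 2))) (r = Pow(-7, Rational(1, 2)) = Mul(I, Pow(7, Rational(1, 2))) ≈ Mul(2.6458, I))
Function('U')(C) = 76 (Function('U')(C) = Add(43, 33) = 76)
Function('n')(Q, x) = Mul(2, I, Pow(7, Rational(1, 2))) (Function('n')(Q, x) = Mul(Mul(2, 1), Mul(I, Pow(7, Rational(1, 2)))) = Mul(2, Mul(I, Pow(7, Rational(1, 2)))) = Mul(2, I, Pow(7, Rational(1, 2))))
Mul(Function('U')(-133), Function('n')(1, 6)) = Mul(76, Mul(2, I, Pow(7, Rational(1, 2)))) = Mul(152, I, Pow(7, Rational(1, 2)))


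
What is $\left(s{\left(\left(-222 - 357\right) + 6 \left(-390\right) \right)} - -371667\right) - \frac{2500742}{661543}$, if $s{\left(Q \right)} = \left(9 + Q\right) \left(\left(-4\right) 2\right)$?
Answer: $\frac{261271922479}{661543} \approx 3.9494 \cdot 10^{5}$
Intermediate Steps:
$s{\left(Q \right)} = -72 - 8 Q$ ($s{\left(Q \right)} = \left(9 + Q\right) \left(-8\right) = -72 - 8 Q$)
$\left(s{\left(\left(-222 - 357\right) + 6 \left(-390\right) \right)} - -371667\right) - \frac{2500742}{661543} = \left(\left(-72 - 8 \left(\left(-222 - 357\right) + 6 \left(-390\right)\right)\right) - -371667\right) - \frac{2500742}{661543} = \left(\left(-72 - 8 \left(-579 - 2340\right)\right) + 371667\right) - 2500742 \cdot \frac{1}{661543} = \left(\left(-72 - -23352\right) + 371667\right) - \frac{2500742}{661543} = \left(\left(-72 + 23352\right) + 371667\right) - \frac{2500742}{661543} = \left(23280 + 371667\right) - \frac{2500742}{661543} = 394947 - \frac{2500742}{661543} = \frac{261271922479}{661543}$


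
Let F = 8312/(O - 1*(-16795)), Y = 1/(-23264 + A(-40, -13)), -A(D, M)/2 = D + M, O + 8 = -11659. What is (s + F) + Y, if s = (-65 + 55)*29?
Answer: -4280780099/14844278 ≈ -288.38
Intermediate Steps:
O = -11667 (O = -8 - 11659 = -11667)
A(D, M) = -2*D - 2*M (A(D, M) = -2*(D + M) = -2*D - 2*M)
Y = -1/23158 (Y = 1/(-23264 + (-2*(-40) - 2*(-13))) = 1/(-23264 + (80 + 26)) = 1/(-23264 + 106) = 1/(-23158) = -1/23158 ≈ -4.3182e-5)
s = -290 (s = -10*29 = -290)
F = 1039/641 (F = 8312/(-11667 - 1*(-16795)) = 8312/(-11667 + 16795) = 8312/5128 = 8312*(1/5128) = 1039/641 ≈ 1.6209)
(s + F) + Y = (-290 + 1039/641) - 1/23158 = -184851/641 - 1/23158 = -4280780099/14844278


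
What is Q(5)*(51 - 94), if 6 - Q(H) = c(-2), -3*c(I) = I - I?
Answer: -258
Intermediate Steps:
c(I) = 0 (c(I) = -(I - I)/3 = -⅓*0 = 0)
Q(H) = 6 (Q(H) = 6 - 1*0 = 6 + 0 = 6)
Q(5)*(51 - 94) = 6*(51 - 94) = 6*(-43) = -258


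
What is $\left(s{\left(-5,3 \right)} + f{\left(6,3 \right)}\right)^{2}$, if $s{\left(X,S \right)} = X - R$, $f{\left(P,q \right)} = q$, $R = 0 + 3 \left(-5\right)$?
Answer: $169$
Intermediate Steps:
$R = -15$ ($R = 0 - 15 = -15$)
$s{\left(X,S \right)} = 15 + X$ ($s{\left(X,S \right)} = X - -15 = X + 15 = 15 + X$)
$\left(s{\left(-5,3 \right)} + f{\left(6,3 \right)}\right)^{2} = \left(\left(15 - 5\right) + 3\right)^{2} = \left(10 + 3\right)^{2} = 13^{2} = 169$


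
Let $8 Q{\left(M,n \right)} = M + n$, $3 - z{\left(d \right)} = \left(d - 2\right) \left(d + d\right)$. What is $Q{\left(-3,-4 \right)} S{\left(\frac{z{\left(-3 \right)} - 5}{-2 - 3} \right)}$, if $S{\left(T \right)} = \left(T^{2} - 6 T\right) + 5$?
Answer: $- \frac{1323}{200} \approx -6.615$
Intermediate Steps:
$z{\left(d \right)} = 3 - 2 d \left(-2 + d\right)$ ($z{\left(d \right)} = 3 - \left(d - 2\right) \left(d + d\right) = 3 - \left(-2 + d\right) 2 d = 3 - 2 d \left(-2 + d\right)$)
$S{\left(T \right)} = 5 + T^{2} - 6 T$
$Q{\left(M,n \right)} = \frac{M}{8} + \frac{n}{8}$ ($Q{\left(M,n \right)} = \frac{M + n}{8} = \frac{M}{8} + \frac{n}{8}$)
$Q{\left(-3,-4 \right)} S{\left(\frac{z{\left(-3 \right)} - 5}{-2 - 3} \right)} = \left(\frac{1}{8} \left(-3\right) + \frac{1}{8} \left(-4\right)\right) \left(5 + \left(\frac{\left(3 - 2 \left(-3\right)^{2} + 4 \left(-3\right)\right) - 5}{-2 - 3}\right)^{2} - 6 \frac{\left(3 - 2 \left(-3\right)^{2} + 4 \left(-3\right)\right) - 5}{-2 - 3}\right) = \left(- \frac{3}{8} - \frac{1}{2}\right) \left(5 + \left(\frac{\left(3 - 18 - 12\right) - 5}{-5}\right)^{2} - 6 \frac{\left(3 - 18 - 12\right) - 5}{-5}\right) = - \frac{7 \left(5 + \left(\left(\left(3 - 18 - 12\right) - 5\right) \left(- \frac{1}{5}\right)\right)^{2} - 6 \left(\left(3 - 18 - 12\right) - 5\right) \left(- \frac{1}{5}\right)\right)}{8} = - \frac{7 \left(5 + \left(\left(-27 - 5\right) \left(- \frac{1}{5}\right)\right)^{2} - 6 \left(-27 - 5\right) \left(- \frac{1}{5}\right)\right)}{8} = - \frac{7 \left(5 + \left(\left(-32\right) \left(- \frac{1}{5}\right)\right)^{2} - 6 \left(\left(-32\right) \left(- \frac{1}{5}\right)\right)\right)}{8} = - \frac{7 \left(5 + \left(\frac{32}{5}\right)^{2} - \frac{192}{5}\right)}{8} = - \frac{7 \left(5 + \frac{1024}{25} - \frac{192}{5}\right)}{8} = \left(- \frac{7}{8}\right) \frac{189}{25} = - \frac{1323}{200}$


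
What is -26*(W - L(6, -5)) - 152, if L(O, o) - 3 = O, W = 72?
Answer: -1790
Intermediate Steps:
L(O, o) = 3 + O
-26*(W - L(6, -5)) - 152 = -26*(72 - (3 + 6)) - 152 = -26*(72 - 1*9) - 152 = -26*(72 - 9) - 152 = -26*63 - 152 = -1638 - 152 = -1790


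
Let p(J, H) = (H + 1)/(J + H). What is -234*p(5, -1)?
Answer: 0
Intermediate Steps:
p(J, H) = (1 + H)/(H + J)
-234*p(5, -1) = -234*(1 - 1)/(-1 + 5) = -234*0/4 = -117*0/2 = -234*0 = 0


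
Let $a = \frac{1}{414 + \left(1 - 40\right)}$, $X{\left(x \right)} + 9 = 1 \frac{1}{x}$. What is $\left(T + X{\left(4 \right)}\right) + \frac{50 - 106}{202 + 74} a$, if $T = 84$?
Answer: $\frac{7788319}{103500} \approx 75.25$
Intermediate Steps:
$X{\left(x \right)} = -9 + \frac{1}{x}$ ($X{\left(x \right)} = -9 + 1 \frac{1}{x} = -9 + \frac{1}{x}$)
$a = \frac{1}{375}$ ($a = \frac{1}{414 + \left(1 - 40\right)} = \frac{1}{414 - 39} = \frac{1}{375} \approx 0.0026667$)
$\left(T + X{\left(4 \right)}\right) + \frac{50 - 106}{202 + 74} a = \left(84 - \left(9 - \frac{1}{4}\right)\right) + \frac{50 - 106}{202 + 74} \cdot \frac{1}{375} = \left(84 + \left(-9 + \frac{1}{4}\right)\right) + - \frac{56}{276} \cdot \frac{1}{375} = \left(84 - \frac{35}{4}\right) + \left(-56\right) \frac{1}{276} \cdot \frac{1}{375} = \frac{301}{4} - \frac{14}{25875} = \frac{7788319}{103500}$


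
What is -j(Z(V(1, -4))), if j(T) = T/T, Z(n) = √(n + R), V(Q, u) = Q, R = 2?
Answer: -1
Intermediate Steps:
Z(n) = √(2 + n) (Z(n) = √(n + 2) = √(2 + n))
j(T) = 1
-j(Z(V(1, -4))) = -1*1 = -1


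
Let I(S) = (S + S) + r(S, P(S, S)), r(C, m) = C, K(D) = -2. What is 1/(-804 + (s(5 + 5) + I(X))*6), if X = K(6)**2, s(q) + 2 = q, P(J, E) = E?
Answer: -1/684 ≈ -0.0014620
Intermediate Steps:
s(q) = -2 + q
X = 4 (X = (-2)**2 = 4)
I(S) = 3*S (I(S) = (S + S) + S = 2*S + S = 3*S)
1/(-804 + (s(5 + 5) + I(X))*6) = 1/(-804 + ((-2 + (5 + 5)) + 3*4)*6) = 1/(-804 + ((-2 + 10) + 12)*6) = 1/(-804 + (8 + 12)*6) = 1/(-804 + 20*6) = 1/(-804 + 120) = 1/(-684) = -1/684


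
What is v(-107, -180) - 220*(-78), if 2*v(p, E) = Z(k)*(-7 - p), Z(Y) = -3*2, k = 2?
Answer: 16860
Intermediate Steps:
Z(Y) = -6
v(p, E) = 21 + 3*p (v(p, E) = (-6*(-7 - p))/2 = (42 + 6*p)/2 = 21 + 3*p)
v(-107, -180) - 220*(-78) = (21 + 3*(-107)) - 220*(-78) = (21 - 321) - 1*(-17160) = -300 + 17160 = 16860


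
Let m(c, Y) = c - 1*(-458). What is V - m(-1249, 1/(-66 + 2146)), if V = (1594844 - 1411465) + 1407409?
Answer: 1591579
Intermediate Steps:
V = 1590788 (V = 183379 + 1407409 = 1590788)
m(c, Y) = 458 + c (m(c, Y) = c + 458 = 458 + c)
V - m(-1249, 1/(-66 + 2146)) = 1590788 - (458 - 1249) = 1590788 - 1*(-791) = 1590788 + 791 = 1591579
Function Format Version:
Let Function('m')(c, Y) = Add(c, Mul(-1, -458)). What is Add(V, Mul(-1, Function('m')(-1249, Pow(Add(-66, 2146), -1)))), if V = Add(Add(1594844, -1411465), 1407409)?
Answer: 1591579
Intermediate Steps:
V = 1590788 (V = Add(183379, 1407409) = 1590788)
Function('m')(c, Y) = Add(458, c) (Function('m')(c, Y) = Add(c, 458) = Add(458, c))
Add(V, Mul(-1, Function('m')(-1249, Pow(Add(-66, 2146), -1)))) = Add(1590788, Mul(-1, Add(458, -1249))) = Add(1590788, Mul(-1, -791)) = Add(1590788, 791) = 1591579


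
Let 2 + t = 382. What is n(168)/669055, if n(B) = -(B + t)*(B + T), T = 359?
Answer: -288796/669055 ≈ -0.43165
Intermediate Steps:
t = 380 (t = -2 + 382 = 380)
n(B) = -(359 + B)*(380 + B) (n(B) = -(B + 380)*(B + 359) = -(380 + B)*(359 + B) = -(359 + B)*(380 + B))
n(168)/669055 = (-136420 - 1*168**2 - 739*168)/669055 = (-136420 - 1*28224 - 124152)*(1/669055) = (-136420 - 28224 - 124152)*(1/669055) = -288796*1/669055 = -288796/669055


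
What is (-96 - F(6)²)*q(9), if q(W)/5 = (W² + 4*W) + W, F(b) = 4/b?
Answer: -60760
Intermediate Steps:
q(W) = 5*W² + 25*W (q(W) = 5*((W² + 4*W) + W) = 5*(W² + 5*W) = 5*W² + 25*W)
(-96 - F(6)²)*q(9) = (-96 - (4/6)²)*(5*9*(5 + 9)) = (-96 - (4*(⅙))²)*(5*9*14) = (-96 - (⅔)²)*630 = (-96 - 1*4/9)*630 = (-96 - 4/9)*630 = -868/9*630 = -60760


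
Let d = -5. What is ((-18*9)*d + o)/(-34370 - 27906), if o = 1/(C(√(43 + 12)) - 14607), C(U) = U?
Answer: -172825144533/13287481000744 + √55/13287481000744 ≈ -0.013007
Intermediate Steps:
o = 1/(-14607 + √55) (o = 1/(√(43 + 12) - 14607) = 1/(√55 - 14607) = 1/(-14607 + √55) ≈ -6.8495e-5)
((-18*9)*d + o)/(-34370 - 27906) = (-18*9*(-5) + (-14607/213364394 - √55/213364394))/(-34370 - 27906) = (-162*(-5) + (-14607/213364394 - √55/213364394))/(-62276) = (810 + (-14607/213364394 - √55/213364394))*(-1/62276) = (172825144533/213364394 - √55/213364394)*(-1/62276) = -172825144533/13287481000744 + √55/13287481000744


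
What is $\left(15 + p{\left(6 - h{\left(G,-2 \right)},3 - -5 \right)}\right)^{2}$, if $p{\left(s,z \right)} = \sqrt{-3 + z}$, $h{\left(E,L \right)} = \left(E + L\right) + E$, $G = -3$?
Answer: $\left(15 + \sqrt{5}\right)^{2} \approx 297.08$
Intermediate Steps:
$h{\left(E,L \right)} = L + 2 E$
$\left(15 + p{\left(6 - h{\left(G,-2 \right)},3 - -5 \right)}\right)^{2} = \left(15 + \sqrt{-3 + \left(3 - -5\right)}\right)^{2} = \left(15 + \sqrt{-3 + \left(3 + 5\right)}\right)^{2} = \left(15 + \sqrt{-3 + 8}\right)^{2} = \left(15 + \sqrt{5}\right)^{2}$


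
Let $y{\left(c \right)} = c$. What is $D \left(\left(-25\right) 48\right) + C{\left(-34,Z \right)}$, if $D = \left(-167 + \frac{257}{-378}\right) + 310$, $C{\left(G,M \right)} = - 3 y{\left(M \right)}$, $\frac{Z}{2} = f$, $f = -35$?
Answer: $- \frac{10746170}{63} \approx -1.7057 \cdot 10^{5}$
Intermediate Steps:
$Z = -70$ ($Z = 2 \left(-35\right) = -70$)
$C{\left(G,M \right)} = - 3 M$
$D = \frac{53797}{378}$ ($D = \left(-167 + 257 \left(- \frac{1}{378}\right)\right) + 310 = \left(-167 - \frac{257}{378}\right) + 310 = - \frac{63383}{378} + 310 = \frac{53797}{378} \approx 142.32$)
$D \left(\left(-25\right) 48\right) + C{\left(-34,Z \right)} = \frac{53797 \left(\left(-25\right) 48\right)}{378} - -210 = \frac{53797}{378} \left(-1200\right) + 210 = - \frac{10759400}{63} + 210 = - \frac{10746170}{63}$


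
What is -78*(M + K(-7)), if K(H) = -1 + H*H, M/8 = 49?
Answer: -34320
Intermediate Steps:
M = 392 (M = 8*49 = 392)
K(H) = -1 + H**2
-78*(M + K(-7)) = -78*(392 + (-1 + (-7)**2)) = -78*(392 + (-1 + 49)) = -78*(392 + 48) = -78*440 = -34320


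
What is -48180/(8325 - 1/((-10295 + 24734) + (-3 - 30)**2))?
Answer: -748139040/129270599 ≈ -5.7874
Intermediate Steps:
-48180/(8325 - 1/((-10295 + 24734) + (-3 - 30)**2)) = -48180/(8325 - 1/(14439 + (-33)**2)) = -48180/(8325 - 1/(14439 + 1089)) = -48180/(8325 - 1/15528) = -48180/129270599/15528 = -48180*15528/129270599 = -748139040/129270599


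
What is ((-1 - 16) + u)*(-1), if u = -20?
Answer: 37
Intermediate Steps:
((-1 - 16) + u)*(-1) = ((-1 - 16) - 20)*(-1) = (-17 - 20)*(-1) = -37*(-1) = 37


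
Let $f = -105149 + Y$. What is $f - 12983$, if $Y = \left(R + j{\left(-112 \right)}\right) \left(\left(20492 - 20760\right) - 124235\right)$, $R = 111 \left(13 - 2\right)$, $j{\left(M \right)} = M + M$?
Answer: $-124247623$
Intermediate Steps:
$j{\left(M \right)} = 2 M$
$R = 1221$ ($R = 111 \cdot 11 = 1221$)
$Y = -124129491$ ($Y = \left(1221 + 2 \left(-112\right)\right) \left(\left(20492 - 20760\right) - 124235\right) = \left(1221 - 224\right) \left(-268 - 124235\right) = 997 \left(-124503\right) = -124129491$)
$f = -124234640$ ($f = -105149 - 124129491 = -124234640$)
$f - 12983 = -124234640 - 12983 = -124247623$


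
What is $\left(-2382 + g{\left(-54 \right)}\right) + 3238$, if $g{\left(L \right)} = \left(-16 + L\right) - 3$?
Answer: $783$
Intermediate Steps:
$g{\left(L \right)} = -19 + L$
$\left(-2382 + g{\left(-54 \right)}\right) + 3238 = \left(-2382 - 73\right) + 3238 = -2455 + 3238 = 783$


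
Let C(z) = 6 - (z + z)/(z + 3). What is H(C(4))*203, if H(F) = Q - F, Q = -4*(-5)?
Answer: 3074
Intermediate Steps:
C(z) = 6 - 2*z/(3 + z)
Q = 20
H(F) = 20 - F
H(C(4))*203 = (20 - 2*(9 + 2*4)/(3 + 4))*203 = (20 - 2*(9 + 8)/7)*203 = (20 - 2*17/7)*203 = (20 - 1*34/7)*203 = (20 - 34/7)*203 = (106/7)*203 = 3074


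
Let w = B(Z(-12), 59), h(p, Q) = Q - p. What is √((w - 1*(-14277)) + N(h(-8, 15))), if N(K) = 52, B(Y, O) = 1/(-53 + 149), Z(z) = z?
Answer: √8253510/24 ≈ 119.70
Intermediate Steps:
B(Y, O) = 1/96
w = 1/96 ≈ 0.010417
√((w - 1*(-14277)) + N(h(-8, 15))) = √((1/96 - 1*(-14277)) + 52) = √((1/96 + 14277) + 52) = √(1370593/96 + 52) = √(1375585/96) = √8253510/24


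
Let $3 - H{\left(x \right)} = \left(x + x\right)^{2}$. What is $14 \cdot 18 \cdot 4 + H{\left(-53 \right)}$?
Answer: $-10225$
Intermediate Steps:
$H{\left(x \right)} = 3 - 4 x^{2}$ ($H{\left(x \right)} = 3 - \left(x + x\right)^{2} = 3 - \left(2 x\right)^{2} = 3 - 4 x^{2}$)
$14 \cdot 18 \cdot 4 + H{\left(-53 \right)} = 14 \cdot 18 \cdot 4 + \left(3 - 4 \left(-53\right)^{2}\right) = 252 \cdot 4 + \left(3 - 11236\right) = 1008 + \left(3 - 11236\right) = 1008 - 11233 = -10225$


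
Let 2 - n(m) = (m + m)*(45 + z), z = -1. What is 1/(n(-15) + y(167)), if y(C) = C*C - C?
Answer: 1/29044 ≈ 3.4431e-5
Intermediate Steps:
y(C) = C² - C
n(m) = 2 - 88*m (n(m) = 2 - (m + m)*(45 - 1) = 2 - 2*m*44 = 2 - 88*m)
1/(n(-15) + y(167)) = 1/((2 - 88*(-15)) + 167*(-1 + 167)) = 1/((2 + 1320) + 167*166) = 1/(1322 + 27722) = 1/29044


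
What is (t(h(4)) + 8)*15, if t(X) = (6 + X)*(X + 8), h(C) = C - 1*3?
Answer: 1065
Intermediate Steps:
h(C) = -3 + C (h(C) = C - 3 = -3 + C)
t(X) = (6 + X)*(8 + X)
(t(h(4)) + 8)*15 = ((48 + (-3 + 4)² + 14*(-3 + 4)) + 8)*15 = ((48 + 1² + 14*1) + 8)*15 = ((48 + 1 + 14) + 8)*15 = (63 + 8)*15 = 71*15 = 1065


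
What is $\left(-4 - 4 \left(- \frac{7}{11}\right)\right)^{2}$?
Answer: $\frac{256}{121} \approx 2.1157$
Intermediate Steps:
$\left(-4 - 4 \left(- \frac{7}{11}\right)\right)^{2} = \left(-4 - 4 \left(\left(-7\right) \frac{1}{11}\right)\right)^{2} = \left(-4 - - \frac{28}{11}\right)^{2} = \left(-4 + \frac{28}{11}\right)^{2} = \left(- \frac{16}{11}\right)^{2} = \frac{256}{121}$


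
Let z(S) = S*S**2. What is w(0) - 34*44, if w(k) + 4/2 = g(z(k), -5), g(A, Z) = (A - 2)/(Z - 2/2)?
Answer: -4493/3 ≈ -1497.7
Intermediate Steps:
z(S) = S**3
g(A, Z) = (-2 + A)/(-1 + Z) (g(A, Z) = (-2 + A)/(Z - 2*1/2) = (-2 + A)/(Z - 1) = (-2 + A)/(-1 + Z))
w(k) = -5/3 - k**3/6 (w(k) = -2 + (-2 + k**3)/(-1 - 5) = -2 + (-2 + k**3)/(-6) = -2 - (-2 + k**3)/6 = -2 + (1/3 - k**3/6) = -5/3 - k**3/6)
w(0) - 34*44 = (-5/3 - 1/6*0**3) - 34*44 = (-5/3 - 1/6*0) - 1496 = (-5/3 + 0) - 1496 = -5/3 - 1496 = -4493/3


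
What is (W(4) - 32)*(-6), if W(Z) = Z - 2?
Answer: 180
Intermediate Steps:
W(Z) = -2 + Z
(W(4) - 32)*(-6) = ((-2 + 4) - 32)*(-6) = (2 - 32)*(-6) = -30*(-6) = 180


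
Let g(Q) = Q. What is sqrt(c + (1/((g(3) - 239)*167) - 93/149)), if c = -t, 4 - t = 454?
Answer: sqrt(3874174584366095)/2936194 ≈ 21.198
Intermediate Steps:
t = -450 (t = 4 - 1*454 = 4 - 454 = -450)
c = 450 (c = -1*(-450) = 450)
sqrt(c + (1/((g(3) - 239)*167) - 93/149)) = sqrt(450 + (1/((3 - 239)*167) - 93/149)) = sqrt(450 + ((1/167)/(-236) - 93*1/149)) = sqrt(450 + (-1/236*1/167 - 93/149)) = sqrt(450 + (-1/39412 - 93/149)) = sqrt(450 - 3665465/5872388) = sqrt(2638909135/5872388) = sqrt(3874174584366095)/2936194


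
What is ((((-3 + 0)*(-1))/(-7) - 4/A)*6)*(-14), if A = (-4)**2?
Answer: 57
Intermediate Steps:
A = 16
((((-3 + 0)*(-1))/(-7) - 4/A)*6)*(-14) = ((((-3 + 0)*(-1))/(-7) - 4/16)*6)*(-14) = ((-3*(-1)*(-1/7) - 4*1/16)*6)*(-14) = ((3*(-1/7) - 1/4)*6)*(-14) = ((-3/7 - 1/4)*6)*(-14) = -19/28*6*(-14) = -57/14*(-14) = 57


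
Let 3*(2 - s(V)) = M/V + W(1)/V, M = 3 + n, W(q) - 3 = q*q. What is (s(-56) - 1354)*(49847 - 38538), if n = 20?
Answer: -856125227/56 ≈ -1.5288e+7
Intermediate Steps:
W(q) = 3 + q² (W(q) = 3 + q*q = 3 + q²)
M = 23 (M = 3 + 20 = 23)
s(V) = 2 - 9/V (s(V) = 2 - (23/V + (3 + 1²)/V)/3 = 2 - (23/V + (3 + 1)/V)/3 = 2 - (23/V + 4/V)/3 = 2 - 9/V)
(s(-56) - 1354)*(49847 - 38538) = ((2 - 9/(-56)) - 1354)*(49847 - 38538) = ((2 - 9*(-1/56)) - 1354)*11309 = ((2 + 9/56) - 1354)*11309 = (121/56 - 1354)*11309 = -75703/56*11309 = -856125227/56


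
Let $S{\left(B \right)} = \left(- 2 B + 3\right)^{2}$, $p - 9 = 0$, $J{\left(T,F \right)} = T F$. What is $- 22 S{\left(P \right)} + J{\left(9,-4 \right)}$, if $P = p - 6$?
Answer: $-234$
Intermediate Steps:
$J{\left(T,F \right)} = F T$
$p = 9$ ($p = 9 + 0 = 9$)
$P = 3$ ($P = 9 - 6 = 3$)
$S{\left(B \right)} = \left(3 - 2 B\right)^{2}$
$- 22 S{\left(P \right)} + J{\left(9,-4 \right)} = - 22 \left(-3 + 2 \cdot 3\right)^{2} - 36 = - 22 \left(-3 + 6\right)^{2} - 36 = - 22 \cdot 3^{2} - 36 = \left(-22\right) 9 - 36 = -198 - 36 = -234$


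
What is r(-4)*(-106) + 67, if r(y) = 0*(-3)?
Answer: 67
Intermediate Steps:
r(y) = 0
r(-4)*(-106) + 67 = 0*(-106) + 67 = 0 + 67 = 67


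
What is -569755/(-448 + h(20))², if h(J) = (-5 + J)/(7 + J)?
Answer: -46150155/16216729 ≈ -2.8458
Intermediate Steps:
h(J) = (-5 + J)/(7 + J)
-569755/(-448 + h(20))² = -569755/(-448 + (-5 + 20)/(7 + 20))² = -569755/(-448 + 15/27)² = -569755/(-448 + (1/27)*15)² = -569755/(-448 + 5/9)² = -569755/((-4027/9)²) = -569755/16216729/81 = -569755*81/16216729 = -46150155/16216729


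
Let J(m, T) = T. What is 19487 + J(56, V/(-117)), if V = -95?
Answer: 2280074/117 ≈ 19488.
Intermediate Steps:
19487 + J(56, V/(-117)) = 19487 - 95/(-117) = 19487 - 95*(-1/117) = 19487 + 95/117 = 2280074/117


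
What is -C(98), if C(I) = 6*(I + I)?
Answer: -1176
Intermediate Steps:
C(I) = 12*I (C(I) = 6*(2*I) = 12*I)
-C(98) = -12*98 = -1*1176 = -1176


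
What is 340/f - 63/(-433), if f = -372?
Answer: -30946/40269 ≈ -0.76848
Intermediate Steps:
340/f - 63/(-433) = 340/(-372) - 63/(-433) = 340*(-1/372) - 63*(-1/433) = -85/93 + 63/433 = -30946/40269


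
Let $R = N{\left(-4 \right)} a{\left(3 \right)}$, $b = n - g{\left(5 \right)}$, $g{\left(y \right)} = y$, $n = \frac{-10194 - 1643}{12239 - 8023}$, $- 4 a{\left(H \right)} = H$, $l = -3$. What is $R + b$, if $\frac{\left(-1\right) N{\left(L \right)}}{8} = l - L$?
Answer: $- \frac{7621}{4216} \approx -1.8076$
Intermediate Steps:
$a{\left(H \right)} = - \frac{H}{4}$
$n = - \frac{11837}{4216} \approx -2.8076$
$N{\left(L \right)} = 24 + 8 L$ ($N{\left(L \right)} = - 8 \left(-3 - L\right) = 24 + 8 L$)
$b = - \frac{32917}{4216}$ ($b = - \frac{11837}{4216} - 5 = - \frac{32917}{4216} \approx -7.8076$)
$R = 6$ ($R = \left(24 + 8 \left(-4\right)\right) \left(\left(- \frac{1}{4}\right) 3\right) = \left(24 - 32\right) \left(- \frac{3}{4}\right) = \left(-8\right) \left(- \frac{3}{4}\right) = 6$)
$R + b = 6 - \frac{32917}{4216} = - \frac{7621}{4216}$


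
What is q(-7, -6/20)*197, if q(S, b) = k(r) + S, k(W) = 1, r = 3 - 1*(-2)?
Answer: -1182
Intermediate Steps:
r = 5 (r = 3 + 2 = 5)
q(S, b) = 1 + S
q(-7, -6/20)*197 = (1 - 7)*197 = -6*197 = -1182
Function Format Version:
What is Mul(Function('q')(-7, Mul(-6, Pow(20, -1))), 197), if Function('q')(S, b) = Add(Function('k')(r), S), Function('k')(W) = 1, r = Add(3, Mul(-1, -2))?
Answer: -1182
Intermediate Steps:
r = 5 (r = Add(3, 2) = 5)
Function('q')(S, b) = Add(1, S)
Mul(Function('q')(-7, Mul(-6, Pow(20, -1))), 197) = Mul(Add(1, -7), 197) = Mul(-6, 197) = -1182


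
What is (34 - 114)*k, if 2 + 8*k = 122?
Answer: -1200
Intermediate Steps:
k = 15 (k = -1/4 + (1/8)*122 = -1/4 + 61/4 = 15)
(34 - 114)*k = (34 - 114)*15 = -80*15 = -1200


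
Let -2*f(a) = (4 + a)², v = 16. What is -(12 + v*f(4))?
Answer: 500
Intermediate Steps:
f(a) = -(4 + a)²/2
-(12 + v*f(4)) = -(12 + 16*(-(4 + 4)²/2)) = -(12 + 16*(-½*8²)) = -(12 + 16*(-½*64)) = -(12 + 16*(-32)) = -(12 - 512) = -1*(-500) = 500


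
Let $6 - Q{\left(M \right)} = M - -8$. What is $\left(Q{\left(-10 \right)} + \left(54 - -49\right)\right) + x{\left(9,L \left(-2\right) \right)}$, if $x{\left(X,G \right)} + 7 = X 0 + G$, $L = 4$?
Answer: $96$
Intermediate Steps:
$x{\left(X,G \right)} = -7 + G$ ($x{\left(X,G \right)} = -7 + \left(X 0 + G\right) = -7 + \left(0 + G\right) = -7 + G$)
$Q{\left(M \right)} = -2 - M$ ($Q{\left(M \right)} = 6 - \left(M - -8\right) = 6 - \left(M + 8\right) = 6 - \left(8 + M\right) = -2 - M$)
$\left(Q{\left(-10 \right)} + \left(54 - -49\right)\right) + x{\left(9,L \left(-2\right) \right)} = \left(\left(-2 - -10\right) + \left(54 - -49\right)\right) + \left(-7 + 4 \left(-2\right)\right) = \left(\left(-2 + 10\right) + \left(54 + 49\right)\right) - 15 = \left(8 + 103\right) - 15 = 111 - 15 = 96$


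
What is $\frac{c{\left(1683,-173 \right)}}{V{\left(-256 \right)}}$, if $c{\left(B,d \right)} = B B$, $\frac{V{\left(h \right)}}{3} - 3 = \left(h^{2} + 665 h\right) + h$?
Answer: $- \frac{944163}{104957} \approx -8.9957$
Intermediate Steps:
$V{\left(h \right)} = 9 + 3 h^{2} + 1998 h$ ($V{\left(h \right)} = 9 + 3 \left(\left(h^{2} + 665 h\right) + h\right) = 9 + 3 \left(h^{2} + 666 h\right) = 9 + \left(3 h^{2} + 1998 h\right) = 9 + 3 h^{2} + 1998 h$)
$c{\left(B,d \right)} = B^{2}$
$\frac{c{\left(1683,-173 \right)}}{V{\left(-256 \right)}} = \frac{1683^{2}}{9 + 3 \left(-256\right)^{2} + 1998 \left(-256\right)} = \frac{2832489}{9 + 3 \cdot 65536 - 511488} = \frac{2832489}{9 + 196608 - 511488} = \frac{2832489}{-314871} = 2832489 \left(- \frac{1}{314871}\right) = - \frac{944163}{104957}$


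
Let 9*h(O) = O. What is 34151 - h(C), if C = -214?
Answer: 307573/9 ≈ 34175.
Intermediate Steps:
h(O) = O/9
34151 - h(C) = 34151 - (-214)/9 = 34151 - 1*(-214/9) = 34151 + 214/9 = 307573/9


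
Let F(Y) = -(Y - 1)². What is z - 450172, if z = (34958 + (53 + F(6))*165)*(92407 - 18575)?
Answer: 2921672724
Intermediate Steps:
F(Y) = -(-1 + Y)²
z = 2922122896 (z = (34958 + (53 - (-1 + 6)²)*165)*(92407 - 18575) = (34958 + (53 - 1*5²)*165)*73832 = (34958 + (53 - 1*25)*165)*73832 = (34958 + (53 - 25)*165)*73832 = (34958 + 28*165)*73832 = (34958 + 4620)*73832 = 39578*73832 = 2922122896)
z - 450172 = 2922122896 - 450172 = 2921672724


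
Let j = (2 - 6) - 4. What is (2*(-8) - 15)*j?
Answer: 248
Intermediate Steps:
j = -8 (j = -4 - 4 = -8)
(2*(-8) - 15)*j = (2*(-8) - 15)*(-8) = (-16 - 15)*(-8) = -31*(-8) = 248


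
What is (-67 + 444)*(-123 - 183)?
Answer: -115362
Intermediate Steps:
(-67 + 444)*(-123 - 183) = 377*(-306) = -115362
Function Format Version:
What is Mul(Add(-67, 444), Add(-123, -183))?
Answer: -115362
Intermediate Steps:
Mul(Add(-67, 444), Add(-123, -183)) = Mul(377, -306) = -115362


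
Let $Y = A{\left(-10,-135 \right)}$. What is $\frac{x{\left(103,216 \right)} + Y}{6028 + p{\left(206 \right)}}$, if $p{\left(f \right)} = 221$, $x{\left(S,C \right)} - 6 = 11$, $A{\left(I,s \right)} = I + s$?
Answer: $- \frac{128}{6249} \approx -0.020483$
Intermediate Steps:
$Y = -145$ ($Y = -10 - 135 = -145$)
$x{\left(S,C \right)} = 17$ ($x{\left(S,C \right)} = 6 + 11 = 17$)
$\frac{x{\left(103,216 \right)} + Y}{6028 + p{\left(206 \right)}} = \frac{17 - 145}{6028 + 221} = - \frac{128}{6249}$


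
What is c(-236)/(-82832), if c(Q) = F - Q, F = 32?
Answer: -67/20708 ≈ -0.0032355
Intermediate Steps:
c(Q) = 32 - Q
c(-236)/(-82832) = (32 - 1*(-236))/(-82832) = (32 + 236)*(-1/82832) = 268*(-1/82832) = -67/20708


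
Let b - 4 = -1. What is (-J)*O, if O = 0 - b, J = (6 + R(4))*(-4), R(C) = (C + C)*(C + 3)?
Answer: -744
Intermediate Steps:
b = 3 (b = 4 - 1 = 3)
R(C) = 2*C*(3 + C) (R(C) = (2*C)*(3 + C) = 2*C*(3 + C))
J = -248 (J = (6 + 2*4*(3 + 4))*(-4) = (6 + 2*4*7)*(-4) = (6 + 56)*(-4) = 62*(-4) = -248)
O = -3 (O = 0 - 1*3 = 0 - 3 = -3)
(-J)*O = -1*(-248)*(-3) = 248*(-3) = -744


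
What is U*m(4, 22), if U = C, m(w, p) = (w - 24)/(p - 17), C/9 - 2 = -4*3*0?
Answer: -72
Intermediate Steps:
C = 18 (C = 18 + 9*(-4*3*0) = 18 + 9*(-12*0) = 18 + 9*0 = 18 + 0 = 18)
m(w, p) = (-24 + w)/(-17 + p)
U = 18
U*m(4, 22) = 18*((-24 + 4)/(-17 + 22)) = 18*(-20/5) = 18*((⅕)*(-20)) = 18*(-4) = -72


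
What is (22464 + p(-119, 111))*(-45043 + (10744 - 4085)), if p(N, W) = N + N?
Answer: -853122784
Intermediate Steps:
p(N, W) = 2*N
(22464 + p(-119, 111))*(-45043 + (10744 - 4085)) = (22464 + 2*(-119))*(-45043 + (10744 - 4085)) = (22464 - 238)*(-45043 + 6659) = 22226*(-38384) = -853122784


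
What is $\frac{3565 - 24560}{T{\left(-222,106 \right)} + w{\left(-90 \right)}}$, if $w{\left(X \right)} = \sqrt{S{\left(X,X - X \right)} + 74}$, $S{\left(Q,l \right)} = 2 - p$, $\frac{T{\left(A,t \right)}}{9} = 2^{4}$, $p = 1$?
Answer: $- \frac{1007760}{6887} + \frac{104975 \sqrt{3}}{20661} \approx -137.53$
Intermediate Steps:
$T{\left(A,t \right)} = 144$ ($T{\left(A,t \right)} = 9 \cdot 2^{4} = 9 \cdot 16 = 144$)
$S{\left(Q,l \right)} = 1$ ($S{\left(Q,l \right)} = 2 - 1 = 1$)
$w{\left(X \right)} = 5 \sqrt{3}$ ($w{\left(X \right)} = \sqrt{1 + 74} = \sqrt{75} = 5 \sqrt{3}$)
$\frac{3565 - 24560}{T{\left(-222,106 \right)} + w{\left(-90 \right)}} = \frac{3565 - 24560}{144 + 5 \sqrt{3}} = - \frac{20995}{144 + 5 \sqrt{3}}$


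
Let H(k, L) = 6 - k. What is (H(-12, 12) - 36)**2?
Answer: 324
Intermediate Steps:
(H(-12, 12) - 36)**2 = ((6 - 1*(-12)) - 36)**2 = ((6 + 12) - 36)**2 = (18 - 36)**2 = (-18)**2 = 324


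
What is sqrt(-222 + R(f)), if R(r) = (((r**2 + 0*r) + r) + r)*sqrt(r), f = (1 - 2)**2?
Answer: I*sqrt(219) ≈ 14.799*I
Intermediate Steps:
f = 1 (f = (-1)**2 = 1)
R(r) = sqrt(r)*(r**2 + 2*r) (R(r) = (((r**2 + 0) + r) + r)*sqrt(r) = ((r**2 + r) + r)*sqrt(r) = ((r + r**2) + r)*sqrt(r) = (r**2 + 2*r)*sqrt(r) = sqrt(r)*(r**2 + 2*r))
sqrt(-222 + R(f)) = sqrt(-222 + 1**(3/2)*(2 + 1)) = sqrt(-222 + 1*3) = sqrt(-222 + 3) = sqrt(-219) = I*sqrt(219)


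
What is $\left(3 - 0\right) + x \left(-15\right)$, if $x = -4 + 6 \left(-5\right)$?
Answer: $513$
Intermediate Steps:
$x = -34$ ($x = -4 - 30 = -34$)
$\left(3 - 0\right) + x \left(-15\right) = \left(3 - 0\right) - -510 = \left(3 + 0\right) + 510 = 3 + 510 = 513$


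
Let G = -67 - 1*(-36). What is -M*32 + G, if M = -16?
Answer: 481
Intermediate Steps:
G = -31 (G = -67 + 36 = -31)
-M*32 + G = -1*(-16)*32 - 31 = 16*32 - 31 = 512 - 31 = 481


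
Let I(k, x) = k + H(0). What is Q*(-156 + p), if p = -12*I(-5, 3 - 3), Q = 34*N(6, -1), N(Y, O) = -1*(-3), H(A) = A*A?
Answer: -9792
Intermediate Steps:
H(A) = A²
N(Y, O) = 3
I(k, x) = k (I(k, x) = k + 0² = k + 0 = k)
Q = 102 (Q = 34*3 = 102)
p = 60 (p = -12*(-5) = 60)
Q*(-156 + p) = 102*(-156 + 60) = 102*(-96) = -9792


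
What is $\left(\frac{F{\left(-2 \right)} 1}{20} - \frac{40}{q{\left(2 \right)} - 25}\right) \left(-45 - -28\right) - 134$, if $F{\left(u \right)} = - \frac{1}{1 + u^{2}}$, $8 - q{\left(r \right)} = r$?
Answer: $- \frac{322277}{1900} \approx -169.62$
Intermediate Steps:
$q{\left(r \right)} = 8 - r$
$\left(\frac{F{\left(-2 \right)} 1}{20} - \frac{40}{q{\left(2 \right)} - 25}\right) \left(-45 - -28\right) - 134 = \left(\frac{- \frac{1}{1 + \left(-2\right)^{2}} \cdot 1}{20} - \frac{40}{\left(8 - 2\right) - 25}\right) \left(-45 - -28\right) - 134 = \left(- \frac{1}{1 + 4} \cdot 1 \cdot \frac{1}{20} - \frac{40}{\left(8 - 2\right) - 25}\right) \left(-45 + 28\right) - 134 = \left(- \frac{1}{5} \cdot 1 \cdot \frac{1}{20} - \frac{40}{6 - 25}\right) \left(-17\right) - 134 = \left(\left(-1\right) \frac{1}{5} \cdot 1 \cdot \frac{1}{20} - \frac{40}{-19}\right) \left(-17\right) - 134 = \left(\left(- \frac{1}{5}\right) 1 \cdot \frac{1}{20} - - \frac{40}{19}\right) \left(-17\right) - 134 = \left(\left(- \frac{1}{5}\right) \frac{1}{20} + \frac{40}{19}\right) \left(-17\right) - 134 = \left(- \frac{1}{100} + \frac{40}{19}\right) \left(-17\right) - 134 = \frac{3981}{1900} \left(-17\right) - 134 = - \frac{67677}{1900} - 134 = - \frac{322277}{1900}$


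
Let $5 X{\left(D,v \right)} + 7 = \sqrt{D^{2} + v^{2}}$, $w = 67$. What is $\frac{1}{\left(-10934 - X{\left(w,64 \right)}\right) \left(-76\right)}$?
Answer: $\frac{14385}{11952139936} - \frac{5 \sqrt{8585}}{227090658784} \approx 1.2015 \cdot 10^{-6}$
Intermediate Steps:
$X{\left(D,v \right)} = - \frac{7}{5} + \frac{\sqrt{D^{2} + v^{2}}}{5}$
$\frac{1}{\left(-10934 - X{\left(w,64 \right)}\right) \left(-76\right)} = \frac{1}{\left(-10934 - \left(- \frac{7}{5} + \frac{\sqrt{67^{2} + 64^{2}}}{5}\right)\right) \left(-76\right)} = \frac{1}{\left(-10934 - \left(- \frac{7}{5} + \frac{\sqrt{4489 + 4096}}{5}\right)\right) \left(-76\right)} = \frac{1}{\left(-10934 - \left(- \frac{7}{5} + \frac{\sqrt{8585}}{5}\right)\right) \left(-76\right)} = \frac{1}{\left(-10934 + \left(\frac{7}{5} - \frac{\sqrt{8585}}{5}\right)\right) \left(-76\right)} = \frac{1}{\left(- \frac{54663}{5} - \frac{\sqrt{8585}}{5}\right) \left(-76\right)} = \frac{1}{\frac{4154388}{5} + \frac{76 \sqrt{8585}}{5}}$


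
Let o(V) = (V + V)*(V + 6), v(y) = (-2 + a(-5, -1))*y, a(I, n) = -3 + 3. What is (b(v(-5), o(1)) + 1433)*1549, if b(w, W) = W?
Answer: 2241403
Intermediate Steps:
a(I, n) = 0
v(y) = -2*y (v(y) = (-2 + 0)*y = -2*y)
o(V) = 2*V*(6 + V) (o(V) = (2*V)*(6 + V) = 2*V*(6 + V))
(b(v(-5), o(1)) + 1433)*1549 = (2*1*(6 + 1) + 1433)*1549 = (2*1*7 + 1433)*1549 = (14 + 1433)*1549 = 1447*1549 = 2241403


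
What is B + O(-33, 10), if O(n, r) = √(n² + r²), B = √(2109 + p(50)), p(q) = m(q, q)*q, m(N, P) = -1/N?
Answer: √1189 + 2*√527 ≈ 80.395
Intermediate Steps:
p(q) = -1 (p(q) = (-1/q)*q = -1)
B = 2*√527 (B = √(2109 - 1) = √2108 = 2*√527 ≈ 45.913)
B + O(-33, 10) = 2*√527 + √((-33)² + 10²) = 2*√527 + √(1089 + 100) = 2*√527 + √1189 = √1189 + 2*√527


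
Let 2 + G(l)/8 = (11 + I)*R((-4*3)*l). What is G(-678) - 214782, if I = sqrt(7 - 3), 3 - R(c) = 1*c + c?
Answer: -1906774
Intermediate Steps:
R(c) = 3 - 2*c (R(c) = 3 - (1*c + c) = 3 - (c + c) = 3 - 2*c)
I = 2 (I = sqrt(4) = 2)
G(l) = 296 + 2496*l (G(l) = -16 + 8*((11 + 2)*(3 - 2*(-4*3)*l)) = -16 + 8*(13*(3 - (-24)*l)) = -16 + 8*(13*(3 + 24*l)) = -16 + 8*(39 + 312*l) = -16 + (312 + 2496*l) = 296 + 2496*l)
G(-678) - 214782 = (296 + 2496*(-678)) - 214782 = (296 - 1692288) - 214782 = -1691992 - 214782 = -1906774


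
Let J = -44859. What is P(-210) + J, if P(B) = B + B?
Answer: -45279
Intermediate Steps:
P(B) = 2*B
P(-210) + J = 2*(-210) - 44859 = -420 - 44859 = -45279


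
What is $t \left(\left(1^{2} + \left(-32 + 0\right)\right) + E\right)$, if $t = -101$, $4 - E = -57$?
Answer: $-3030$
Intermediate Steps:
$E = 61$ ($E = 4 - -57 = 4 + 57 = 61$)
$t \left(\left(1^{2} + \left(-32 + 0\right)\right) + E\right) = - 101 \left(\left(1^{2} + \left(-32 + 0\right)\right) + 61\right) = - 101 \left(\left(1 - 32\right) + 61\right) = - 101 \left(-31 + 61\right) = \left(-101\right) 30 = -3030$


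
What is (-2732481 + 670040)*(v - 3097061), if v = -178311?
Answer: 6755261503052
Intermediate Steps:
(-2732481 + 670040)*(v - 3097061) = (-2732481 + 670040)*(-178311 - 3097061) = -2062441*(-3275372) = 6755261503052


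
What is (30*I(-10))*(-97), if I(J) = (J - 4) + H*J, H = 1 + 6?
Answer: 244440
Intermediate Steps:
H = 7
I(J) = -4 + 8*J (I(J) = (J - 4) + 7*J = (-4 + J) + 7*J = -4 + 8*J)
(30*I(-10))*(-97) = (30*(-4 + 8*(-10)))*(-97) = (30*(-4 - 80))*(-97) = (30*(-84))*(-97) = -2520*(-97) = 244440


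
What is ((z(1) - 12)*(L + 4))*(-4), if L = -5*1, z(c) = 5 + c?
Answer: -24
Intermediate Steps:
L = -5
((z(1) - 12)*(L + 4))*(-4) = (((5 + 1) - 12)*(-5 + 4))*(-4) = ((6 - 12)*(-1))*(-4) = -6*(-1)*(-4) = 6*(-4) = -24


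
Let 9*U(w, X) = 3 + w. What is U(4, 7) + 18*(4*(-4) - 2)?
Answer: -2909/9 ≈ -323.22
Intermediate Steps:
U(w, X) = ⅓ + w/9 (U(w, X) = (3 + w)/9 = ⅓ + w/9)
U(4, 7) + 18*(4*(-4) - 2) = (⅓ + (⅑)*4) + 18*(4*(-4) - 2) = (⅓ + 4/9) + 18*(-16 - 2) = 7/9 + 18*(-18) = 7/9 - 324 = -2909/9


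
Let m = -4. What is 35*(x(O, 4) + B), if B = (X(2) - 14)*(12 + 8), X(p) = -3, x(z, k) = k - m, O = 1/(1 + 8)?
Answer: -11620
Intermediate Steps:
O = ⅑ (O = 1/9 = ⅑ ≈ 0.11111)
x(z, k) = 4 + k (x(z, k) = k - 1*(-4) = k + 4 = 4 + k)
B = -340 (B = (-3 - 14)*(12 + 8) = -17*20 = -340)
35*(x(O, 4) + B) = 35*((4 + 4) - 340) = 35*(8 - 340) = 35*(-332) = -11620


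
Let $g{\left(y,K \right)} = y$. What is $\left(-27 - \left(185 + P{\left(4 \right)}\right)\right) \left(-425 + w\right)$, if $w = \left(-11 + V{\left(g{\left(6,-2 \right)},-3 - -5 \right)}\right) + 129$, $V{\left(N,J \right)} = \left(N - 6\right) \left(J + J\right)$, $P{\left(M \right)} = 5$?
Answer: $66619$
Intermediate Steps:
$V{\left(N,J \right)} = 2 J \left(-6 + N\right)$ ($V{\left(N,J \right)} = \left(-6 + N\right) 2 J = 2 J \left(-6 + N\right)$)
$w = 118$ ($w = \left(-11 + 2 \left(-3 - -5\right) \left(-6 + 6\right)\right) + 129 = \left(-11 + 2 \left(-3 + 5\right) 0\right) + 129 = \left(-11 + 2 \cdot 2 \cdot 0\right) + 129 = \left(-11 + 0\right) + 129 = -11 + 129 = 118$)
$\left(-27 - \left(185 + P{\left(4 \right)}\right)\right) \left(-425 + w\right) = \left(-27 - 190\right) \left(-425 + 118\right) = \left(-27 - 190\right) \left(-307\right) = \left(-217\right) \left(-307\right) = 66619$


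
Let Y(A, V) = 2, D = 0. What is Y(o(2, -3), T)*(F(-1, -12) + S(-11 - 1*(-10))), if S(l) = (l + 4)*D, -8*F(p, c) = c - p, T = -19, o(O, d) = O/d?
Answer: 11/4 ≈ 2.7500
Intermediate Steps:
F(p, c) = -c/8 + p/8 (F(p, c) = -(c - p)/8 = -c/8 + p/8)
S(l) = 0 (S(l) = (l + 4)*0 = (4 + l)*0 = 0)
Y(o(2, -3), T)*(F(-1, -12) + S(-11 - 1*(-10))) = 2*((-⅛*(-12) + (⅛)*(-1)) + 0) = 2*((3/2 - ⅛) + 0) = 2*(11/8 + 0) = 2*(11/8) = 11/4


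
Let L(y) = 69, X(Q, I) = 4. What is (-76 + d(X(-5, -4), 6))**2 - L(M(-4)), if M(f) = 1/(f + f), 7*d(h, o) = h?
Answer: 275403/49 ≈ 5620.5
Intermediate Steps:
d(h, o) = h/7
M(f) = 1/(2*f)
(-76 + d(X(-5, -4), 6))**2 - L(M(-4)) = (-76 + (1/7)*4)**2 - 1*69 = (-76 + 4/7)**2 - 69 = (-528/7)**2 - 69 = 278784/49 - 69 = 275403/49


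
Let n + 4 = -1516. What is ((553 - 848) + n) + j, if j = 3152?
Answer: 1337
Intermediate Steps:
n = -1520 (n = -4 - 1516 = -1520)
((553 - 848) + n) + j = ((553 - 848) - 1520) + 3152 = (-295 - 1520) + 3152 = -1815 + 3152 = 1337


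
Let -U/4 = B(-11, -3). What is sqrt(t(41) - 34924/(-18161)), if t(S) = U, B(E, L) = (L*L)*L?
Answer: 2*sqrt(9063755558)/18161 ≈ 10.484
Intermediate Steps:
B(E, L) = L**3 (B(E, L) = L**2*L = L**3)
U = 108 (U = -4*(-3)**3 = -4*(-27) = 108)
t(S) = 108
sqrt(t(41) - 34924/(-18161)) = sqrt(108 - 34924/(-18161)) = sqrt(108 - 34924*(-1/18161)) = sqrt(108 + 34924/18161) = sqrt(1996312/18161) = 2*sqrt(9063755558)/18161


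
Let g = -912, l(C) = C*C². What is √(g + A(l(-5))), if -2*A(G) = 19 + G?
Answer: I*√859 ≈ 29.309*I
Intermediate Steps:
l(C) = C³
A(G) = -19/2 - G/2 (A(G) = -(19 + G)/2 = -19/2 - G/2)
√(g + A(l(-5))) = √(-912 + (-19/2 - ½*(-5)³)) = √(-912 + (-19/2 - ½*(-125))) = √(-912 + (-19/2 + 125/2)) = √(-912 + 53) = √(-859) = I*√859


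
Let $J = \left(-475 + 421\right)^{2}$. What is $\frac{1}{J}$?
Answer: $\frac{1}{2916} \approx 0.00034294$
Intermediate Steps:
$J = 2916$ ($J = \left(-54\right)^{2} = 2916$)
$\frac{1}{J} = \frac{1}{2916}$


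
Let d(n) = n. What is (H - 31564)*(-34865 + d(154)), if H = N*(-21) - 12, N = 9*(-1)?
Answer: 1089474157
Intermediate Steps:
N = -9
H = 177 (H = -9*(-21) - 12 = 189 - 12 = 177)
(H - 31564)*(-34865 + d(154)) = (177 - 31564)*(-34865 + 154) = -31387*(-34711) = 1089474157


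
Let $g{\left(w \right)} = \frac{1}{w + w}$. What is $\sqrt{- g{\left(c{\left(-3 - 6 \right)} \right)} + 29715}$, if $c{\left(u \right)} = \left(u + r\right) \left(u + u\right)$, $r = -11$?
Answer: $\frac{\sqrt{106973995}}{60} \approx 172.38$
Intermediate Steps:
$c{\left(u \right)} = 2 u \left(-11 + u\right)$ ($c{\left(u \right)} = \left(u - 11\right) \left(u + u\right) = \left(-11 + u\right) 2 u = 2 u \left(-11 + u\right)$)
$g{\left(w \right)} = \frac{1}{2 w}$
$\sqrt{- g{\left(c{\left(-3 - 6 \right)} \right)} + 29715} = \sqrt{- \frac{1}{2 \cdot 2 \left(-3 - 6\right) \left(-11 - 9\right)} + 29715} = \sqrt{- \frac{1}{2 \cdot 2 \left(-9\right) \left(-11 - 9\right)} + 29715} = \sqrt{- \frac{1}{2 \cdot 2 \left(-9\right) \left(-20\right)} + 29715} = \sqrt{- \frac{1}{2 \cdot 360} + 29715} = \sqrt{\left(-1\right) \frac{1}{720} + 29715} = \sqrt{- \frac{1}{720} + 29715} = \sqrt{\frac{21394799}{720}} = \frac{\sqrt{106973995}}{60}$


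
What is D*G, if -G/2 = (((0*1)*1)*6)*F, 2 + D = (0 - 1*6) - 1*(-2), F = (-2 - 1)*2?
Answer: 0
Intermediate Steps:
F = -6 (F = -3*2 = -6)
D = -6 (D = -2 + ((0 - 1*6) - 1*(-2)) = -2 + ((0 - 6) + 2) = -2 + (-6 + 2) = -2 - 4 = -6)
G = 0 (G = -2*((0*1)*1)*6*(-6) = -2*(0*1)*6*(-6) = -2*0*6*(-6) = -0*(-6) = -2*0 = 0)
D*G = -6*0 = 0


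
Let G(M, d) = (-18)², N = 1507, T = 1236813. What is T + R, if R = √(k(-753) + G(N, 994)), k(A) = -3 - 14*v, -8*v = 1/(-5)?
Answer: 1236813 + 11*√265/10 ≈ 1.2368e+6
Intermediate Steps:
v = 1/40 (v = -⅛/(-5) = -⅛*(-⅕) = 1/40 ≈ 0.025000)
G(M, d) = 324
k(A) = -67/20 (k(A) = -3 - 14*1/40 = -3 - 7/20 = -67/20)
R = 11*√265/10 (R = √(-67/20 + 324) = √(6413/20) = 11*√265/10 ≈ 17.907)
T + R = 1236813 + 11*√265/10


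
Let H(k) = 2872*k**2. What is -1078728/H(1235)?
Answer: -134841/547555775 ≈ -0.00024626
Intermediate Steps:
-1078728/H(1235) = -1078728/(2872*1235**2) = -1078728/(2872*1525225) = -1078728/4380446200 = -1078728*1/4380446200 = -134841/547555775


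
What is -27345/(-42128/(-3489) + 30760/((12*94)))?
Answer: -4484115135/6451751 ≈ -695.02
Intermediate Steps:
-27345/(-42128/(-3489) + 30760/((12*94))) = -27345/(-42128*(-1/3489) + 30760/1128) = -27345/(42128/3489 + 30760*(1/1128)) = -27345/(42128/3489 + 3845/141) = -27345/6451751/163983 = -27345*163983/6451751 = -4484115135/6451751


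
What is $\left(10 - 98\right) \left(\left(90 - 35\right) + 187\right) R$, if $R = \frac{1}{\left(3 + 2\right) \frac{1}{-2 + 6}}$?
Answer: $- \frac{85184}{5} \approx -17037.0$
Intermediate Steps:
$R = \frac{4}{5}$ ($R = \frac{1}{5 \cdot \frac{1}{4}} = \frac{1}{\frac{5}{4}} = \frac{4}{5} \approx 0.8$)
$\left(10 - 98\right) \left(\left(90 - 35\right) + 187\right) R = \left(10 - 98\right) \left(\left(90 - 35\right) + 187\right) \frac{4}{5} = - 88 \left(\left(90 - 35\right) + 187\right) \frac{4}{5} = - 88 \left(55 + 187\right) \frac{4}{5} = \left(-88\right) 242 \cdot \frac{4}{5} = \left(-21296\right) \frac{4}{5} = - \frac{85184}{5}$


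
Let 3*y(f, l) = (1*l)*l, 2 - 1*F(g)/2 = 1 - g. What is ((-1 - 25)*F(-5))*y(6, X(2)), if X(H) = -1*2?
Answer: 832/3 ≈ 277.33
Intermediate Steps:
F(g) = 2 + 2*g (F(g) = 4 - 2*(1 - g) = 4 + (-2 + 2*g) = 2 + 2*g)
X(H) = -2
y(f, l) = l²/3 (y(f, l) = ((1*l)*l)/3 = (l*l)/3 = l²/3)
((-1 - 25)*F(-5))*y(6, X(2)) = ((-1 - 25)*(2 + 2*(-5)))*((⅓)*(-2)²) = (-26*(2 - 10))*((⅓)*4) = -26*(-8)*(4/3) = 208*(4/3) = 832/3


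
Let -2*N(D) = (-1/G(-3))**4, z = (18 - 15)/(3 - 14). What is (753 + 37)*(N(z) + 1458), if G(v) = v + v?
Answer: 1492758325/1296 ≈ 1.1518e+6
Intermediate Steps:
G(v) = 2*v
z = -3/11 (z = 3/(-11) = 3*(-1/11) = -3/11 ≈ -0.27273)
N(D) = -1/2592 (N(D) = -(-1/(2*(-3)))**4/2 = -(-1/(-6))**4/2 = -(-1*(-1/6))**4/2 = -(1/6)**4/2 = -1/2*1/1296 = -1/2592)
(753 + 37)*(N(z) + 1458) = (753 + 37)*(-1/2592 + 1458) = 790*(3779135/2592) = 1492758325/1296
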